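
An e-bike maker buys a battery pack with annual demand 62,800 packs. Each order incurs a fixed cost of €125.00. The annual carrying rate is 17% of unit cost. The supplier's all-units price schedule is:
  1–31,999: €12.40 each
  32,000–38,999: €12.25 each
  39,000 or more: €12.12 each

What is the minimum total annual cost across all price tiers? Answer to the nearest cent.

Holding cost per unit per year at price C is H = 0.17·C.
Candidates are each tier's EOQ (if it falls in that tier) and each price-break quantity.
EOQ at €12.40 = 2729.1 (feasible in tier 1): TC = 62,800×€12.40 + (62,800/2729.1)×125 + (2729.1/2)×0.17×€12.40 = €784,472.88.
EOQ at €12.25 = 2745.7 < 32000, so use break Q=32000: TC = 62,800×€12.25 + (62,800/32000.0)×125 + (32000.0/2)×0.17×€12.25 = €802,865.31.
EOQ at €12.12 = 2760.4 < 39000, so use break Q=39000: TC = 62,800×€12.12 + (62,800/39000.0)×125 + (39000.0/2)×0.17×€12.12 = €801,515.08.
Lowest total cost among the candidates is at Q = 2729.1.

TC* ≈ €784,472.88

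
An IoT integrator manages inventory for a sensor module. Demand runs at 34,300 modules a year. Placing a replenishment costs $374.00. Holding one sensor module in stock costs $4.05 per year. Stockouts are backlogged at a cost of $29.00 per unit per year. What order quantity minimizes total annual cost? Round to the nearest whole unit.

Q* ≈ 2,687 modules

With planned backorders, Q* = √(2DS/H) · √((H+B)/B).
√(2DS/H) = √(2 × 34,300 × 374 / 4.05) = 2516.925.
√((H+B)/B) = √((4.05+29)/29) = 1.0675.
Q* ≈ 2686.935.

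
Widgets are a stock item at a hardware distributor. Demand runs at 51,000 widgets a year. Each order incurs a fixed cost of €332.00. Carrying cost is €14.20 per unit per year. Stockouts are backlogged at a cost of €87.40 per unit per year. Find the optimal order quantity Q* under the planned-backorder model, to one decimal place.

With planned backorders, Q* = √(2DS/H) · √((H+B)/B).
√(2DS/H) = √(2 × 51,000 × 332 / 14.2) = 1544.276.
√((H+B)/B) = √((14.2+87.4)/87.4) = 1.0782.
Q* ≈ 1665.007.

Q* ≈ 1,665.0 widgets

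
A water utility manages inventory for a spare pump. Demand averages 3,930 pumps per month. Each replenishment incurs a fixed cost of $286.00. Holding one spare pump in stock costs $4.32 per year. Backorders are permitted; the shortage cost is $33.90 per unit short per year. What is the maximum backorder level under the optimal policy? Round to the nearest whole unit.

Annual demand D = 3,930 × 12 = 47,160.
With planned backorders, Q* = √(2DS/H) · √((H+B)/B).
√(2DS/H) = √(2 × 47,160 × 286 / 4.32) = 2498.866.
√((H+B)/B) = √((4.32+33.9)/33.9) = 1.0618.
Q* ≈ 2653.313.
S* = Q* · H/(H+B) = 2653.313 × 4.32/38.22 ≈ 299.904.

S* ≈ 300 pumps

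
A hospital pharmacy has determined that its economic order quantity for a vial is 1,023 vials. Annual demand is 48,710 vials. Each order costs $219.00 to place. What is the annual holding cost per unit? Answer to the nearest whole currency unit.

H ≈ $20

The basic EOQ model gives Q* = √(2DS/H); rearrange for the unknown.
From Q* = √(2DS/H): H = 2DS / Q*² = 2 × 48,710 × 219 / 1,023² = 20.3864.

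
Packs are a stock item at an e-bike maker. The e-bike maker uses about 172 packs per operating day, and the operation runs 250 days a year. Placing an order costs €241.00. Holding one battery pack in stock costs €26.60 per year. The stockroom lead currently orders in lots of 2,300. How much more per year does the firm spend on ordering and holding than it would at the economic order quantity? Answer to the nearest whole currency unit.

Annual demand D = 172 × 250 = 43,000.
EOQ = √(2DS/H) = √(2 × 43,000 × 241 / 26.6) ≈ 882.71.
Cost at Q* = (D/Q*)S + (Q*/2)H = √(2DSH) ≈ €23,480.03.
Cost at Q = 2,300: (43,000/2,300)×241 + (2,300/2)×26.6 = €4,505.65 + €30,590.00 = €35,095.65.
Excess = €35,095.65 − €23,480.03 = €11,615.63.

Extra cost ≈ €11,616 per year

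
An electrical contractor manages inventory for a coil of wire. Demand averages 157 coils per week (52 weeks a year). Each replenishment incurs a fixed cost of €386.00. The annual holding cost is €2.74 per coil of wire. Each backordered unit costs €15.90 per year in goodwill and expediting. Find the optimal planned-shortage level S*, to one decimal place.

S* ≈ 241.4 coils

Annual demand D = 157 × 52 = 8,164.
With planned backorders, Q* = √(2DS/H) · √((H+B)/B).
√(2DS/H) = √(2 × 8,164 × 386 / 2.74) = 1516.648.
√((H+B)/B) = √((2.74+15.9)/15.9) = 1.0827.
Q* ≈ 1642.137.
S* = Q* · H/(H+B) = 1642.137 × 2.74/18.64 ≈ 241.387.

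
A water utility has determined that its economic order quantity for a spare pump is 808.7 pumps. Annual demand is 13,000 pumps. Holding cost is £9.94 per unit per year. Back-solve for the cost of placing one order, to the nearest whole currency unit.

S ≈ £250

Invert the EOQ relation Q*² = 2DS/H.
From Q* = √(2DS/H): S = Q*²H / (2D) = 808.7² × 9.94 / (2 × 13,000) = 250.0276.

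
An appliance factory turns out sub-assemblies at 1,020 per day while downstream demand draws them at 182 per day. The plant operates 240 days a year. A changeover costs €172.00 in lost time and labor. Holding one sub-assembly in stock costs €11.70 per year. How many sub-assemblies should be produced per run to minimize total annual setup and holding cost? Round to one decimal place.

Annual demand D = 182 × 240 = 43,680.
Production build-up factor (1 − d/p) = 1 − 182/1,020 = 0.8216.
Q* = √(2DS / (H(1 − d/p))) = √(2 × 43,680 × 172 / (11.7 × 0.8216)).
= √(15,025,920 / 9.6124) ≈ 1250.275.

Q* ≈ 1,250.3 sub-assemblies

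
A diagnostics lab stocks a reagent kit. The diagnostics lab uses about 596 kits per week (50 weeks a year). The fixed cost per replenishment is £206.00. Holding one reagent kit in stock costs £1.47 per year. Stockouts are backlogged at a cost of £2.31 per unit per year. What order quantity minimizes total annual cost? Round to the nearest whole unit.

Annual demand D = 596 × 50 = 29,800.
With planned backorders, Q* = √(2DS/H) · √((H+B)/B).
√(2DS/H) = √(2 × 29,800 × 206 / 1.47) = 2890.002.
√((H+B)/B) = √((1.47+2.31)/2.31) = 1.2792.
Q* ≈ 3696.902.

Q* ≈ 3,697 kits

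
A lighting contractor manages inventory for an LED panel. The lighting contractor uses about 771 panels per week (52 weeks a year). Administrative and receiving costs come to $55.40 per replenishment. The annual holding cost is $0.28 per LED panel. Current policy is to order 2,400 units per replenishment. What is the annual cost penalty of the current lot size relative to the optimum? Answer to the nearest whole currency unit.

Annual demand D = 771 × 52 = 40,092.
EOQ = √(2DS/H) = √(2 × 40,092 × 55.4 / 0.28) ≈ 3983.09.
Cost at Q* = (D/Q*)S + (Q*/2)H = √(2DSH) ≈ $1,115.26.
Cost at Q = 2,400: (40,092/2,400)×55.4 + (2,400/2)×0.28 = $925.46 + $336.00 = $1,261.46.
Excess = $1,261.46 − $1,115.26 = $146.19.

Extra cost ≈ $146 per year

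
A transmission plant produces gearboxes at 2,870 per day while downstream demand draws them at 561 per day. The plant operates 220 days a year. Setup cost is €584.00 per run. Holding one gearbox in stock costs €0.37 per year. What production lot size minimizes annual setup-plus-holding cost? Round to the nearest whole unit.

Q* ≈ 22,006 gearboxes

Annual demand D = 561 × 220 = 123,420.
Production build-up factor (1 − d/p) = 1 − 561/2,870 = 0.8045.
Q* = √(2DS / (H(1 − d/p))) = √(2 × 123,420 × 584 / (0.37 × 0.8045)).
= √(144,154,560 / 0.2977) ≈ 22006.061.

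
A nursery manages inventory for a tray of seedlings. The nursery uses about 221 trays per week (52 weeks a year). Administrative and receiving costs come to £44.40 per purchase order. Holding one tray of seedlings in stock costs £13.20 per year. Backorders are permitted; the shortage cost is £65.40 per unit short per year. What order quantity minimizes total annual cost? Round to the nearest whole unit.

Annual demand D = 221 × 52 = 11,492.
With planned backorders, Q* = √(2DS/H) · √((H+B)/B).
√(2DS/H) = √(2 × 11,492 × 44.4 / 13.2) = 278.046.
√((H+B)/B) = √((13.2+65.4)/65.4) = 1.0963.
Q* ≈ 304.817.

Q* ≈ 305 trays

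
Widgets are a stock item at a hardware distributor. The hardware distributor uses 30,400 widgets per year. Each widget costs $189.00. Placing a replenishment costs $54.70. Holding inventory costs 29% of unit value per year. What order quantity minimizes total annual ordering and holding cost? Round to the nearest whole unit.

Q* ≈ 246 widgets

Holding cost H = 0.29 × $189.00 = $54.8100 per unit per year.
EOQ = √(2DS / H) = √(2 × 30,400 × 54.7 / 54.81).
= √(3,325,760 / 54.81) = √60,677.9785 ≈ 246.329.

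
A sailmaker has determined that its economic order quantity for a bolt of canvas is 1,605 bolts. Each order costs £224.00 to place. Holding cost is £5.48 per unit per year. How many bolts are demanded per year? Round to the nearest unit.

D ≈ 31,510 bolts per year

Squaring Q* = √(2DS/H) gives Q*² = 2DS/H.
From Q* = √(2DS/H): D = Q*²H / (2S) = 1,605² × 5.48 / (2 × 224) = 31510.306.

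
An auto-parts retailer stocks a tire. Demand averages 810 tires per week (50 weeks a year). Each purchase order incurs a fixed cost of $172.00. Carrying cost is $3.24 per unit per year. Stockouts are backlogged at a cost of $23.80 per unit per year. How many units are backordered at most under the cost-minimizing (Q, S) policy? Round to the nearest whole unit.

S* ≈ 265 tires

Annual demand D = 810 × 50 = 40,500.
With planned backorders, Q* = √(2DS/H) · √((H+B)/B).
√(2DS/H) = √(2 × 40,500 × 172 / 3.24) = 2073.644.
√((H+B)/B) = √((3.24+23.8)/23.8) = 1.0659.
Q* ≈ 2210.289.
S* = Q* · H/(H+B) = 2210.289 × 3.24/27.04 ≈ 264.842.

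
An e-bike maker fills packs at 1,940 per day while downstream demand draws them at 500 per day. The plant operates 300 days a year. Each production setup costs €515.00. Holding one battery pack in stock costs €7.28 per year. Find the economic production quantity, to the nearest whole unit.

Annual demand D = 500 × 300 = 150,000.
Production build-up factor (1 − d/p) = 1 − 500/1,940 = 0.7423.
Q* = √(2DS / (H(1 − d/p))) = √(2 × 150,000 × 515 / (7.28 × 0.7423)).
= √(154,500,000 / 5.4037) ≈ 5347.098.

Q* ≈ 5,347 packs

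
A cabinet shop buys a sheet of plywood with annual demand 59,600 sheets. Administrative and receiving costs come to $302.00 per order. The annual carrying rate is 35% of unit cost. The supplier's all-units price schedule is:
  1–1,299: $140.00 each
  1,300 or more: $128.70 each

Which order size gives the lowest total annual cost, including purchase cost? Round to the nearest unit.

Q* ≈ 1,300 sheets

Holding cost per unit per year at price C is H = 0.35·C.
For each price level, check whether its EOQ is feasible; otherwise the best quantity at that price is the breakpoint.
EOQ at $140.00 = 857.1 (feasible in tier 1): TC = 59,600×$140.00 + (59,600/857.1)×302 + (857.1/2)×0.35×$140.00 = $8,385,999.07.
EOQ at $128.70 = 894.0 < 1300, so use break Q=1300: TC = 59,600×$128.70 + (59,600/1300.0)×302 + (1300.0/2)×0.35×$128.70 = $7,713,644.79.
Lowest total cost is $7,713,644.79 at Q = 1300.0.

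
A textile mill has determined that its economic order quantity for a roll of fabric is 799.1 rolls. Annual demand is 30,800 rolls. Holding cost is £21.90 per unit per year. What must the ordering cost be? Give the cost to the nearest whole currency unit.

The basic EOQ model gives Q* = √(2DS/H); rearrange for the unknown.
From Q* = √(2DS/H): S = Q*²H / (2D) = 799.1² × 21.9 / (2 × 30,800) = 227.0208.

S ≈ £227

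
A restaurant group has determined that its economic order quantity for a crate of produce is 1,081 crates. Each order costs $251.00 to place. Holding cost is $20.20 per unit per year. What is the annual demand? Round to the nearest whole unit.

D ≈ 47,022 crates per year

The basic EOQ model gives Q* = √(2DS/H); rearrange for the unknown.
From Q* = √(2DS/H): D = Q*²H / (2S) = 1,081² × 20.2 / (2 × 251) = 47021.777.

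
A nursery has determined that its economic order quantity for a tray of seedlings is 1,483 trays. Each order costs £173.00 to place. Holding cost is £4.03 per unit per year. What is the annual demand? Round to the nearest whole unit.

Squaring Q* = √(2DS/H) gives Q*² = 2DS/H.
From Q* = √(2DS/H): D = Q*²H / (2S) = 1,483² × 4.03 / (2 × 173) = 25615.996.

D ≈ 25,616 trays per year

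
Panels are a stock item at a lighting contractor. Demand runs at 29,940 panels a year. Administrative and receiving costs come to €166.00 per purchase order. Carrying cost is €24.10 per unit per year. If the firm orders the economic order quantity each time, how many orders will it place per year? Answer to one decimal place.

EOQ = √(2DS/H) = √(2 × 29,940 × 166 / 24.1) ≈ 642.22.
Orders per year = D / Q* = 29,940 / 642.22 ≈ 46.619.

N ≈ 46.6 orders per year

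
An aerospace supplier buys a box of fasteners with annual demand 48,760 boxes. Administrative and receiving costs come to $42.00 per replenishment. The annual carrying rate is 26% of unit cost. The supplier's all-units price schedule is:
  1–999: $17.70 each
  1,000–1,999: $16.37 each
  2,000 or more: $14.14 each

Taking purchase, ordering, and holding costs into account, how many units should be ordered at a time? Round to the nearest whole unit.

Holding cost per unit per year at price C is H = 0.26·C.
Candidates are each tier's EOQ (if it falls in that tier) and each price-break quantity.
EOQ at $17.70 = 943.4 (feasible in tier 1): TC = 48,760×$17.70 + (48,760/943.4)×42 + (943.4/2)×0.26×$17.70 = $867,393.55.
EOQ at $16.37 = 981.0 < 1000, so use break Q=1000: TC = 48,760×$16.37 + (48,760/1000.0)×42 + (1000.0/2)×0.26×$16.37 = $802,377.22.
EOQ at $14.14 = 1055.5 < 2000, so use break Q=2000: TC = 48,760×$14.14 + (48,760/2000.0)×42 + (2000.0/2)×0.26×$14.14 = $694,166.76.
Lowest total cost is $694,166.76 at Q = 2000.0.

Q* ≈ 2,000 boxes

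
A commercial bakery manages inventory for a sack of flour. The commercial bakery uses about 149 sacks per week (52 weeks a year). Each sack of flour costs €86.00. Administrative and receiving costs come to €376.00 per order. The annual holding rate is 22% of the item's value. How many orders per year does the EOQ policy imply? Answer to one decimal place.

N ≈ 14.0 orders per year

Annual demand D = 149 × 52 = 7,748.
Holding cost H = 0.22 × €86.00 = €18.9200 per unit per year.
The optimal lot size = √(2DS/H) = √(2 × 7,748 × 376 / 18.92) ≈ 554.94.
Orders per year = D / Q* = 7,748 / 554.94 ≈ 13.962.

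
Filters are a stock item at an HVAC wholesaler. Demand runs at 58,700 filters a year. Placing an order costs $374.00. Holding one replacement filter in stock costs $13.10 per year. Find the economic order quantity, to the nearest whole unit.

Q* ≈ 1,831 filters

EOQ = √(2DS / H) = √(2 × 58,700 × 374 / 13.1).
= √(43,907,600 / 13.1) = √3,351,725.1908 ≈ 1830.772.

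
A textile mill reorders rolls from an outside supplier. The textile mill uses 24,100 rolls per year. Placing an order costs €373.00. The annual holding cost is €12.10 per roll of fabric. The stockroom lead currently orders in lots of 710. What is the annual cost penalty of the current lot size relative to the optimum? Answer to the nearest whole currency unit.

Extra cost ≈ €2,207 per year

EOQ = √(2DS/H) = √(2 × 24,100 × 373 / 12.1) ≈ 1218.95.
Cost at Q* = (D/Q*)S + (Q*/2)H = √(2DSH) ≈ €14,749.27.
Cost at Q = 710: (24,100/710)×373 + (710/2)×12.1 = €12,660.99 + €4,295.50 = €16,956.49.
Excess = €16,956.49 − €14,749.27 = €2,207.21.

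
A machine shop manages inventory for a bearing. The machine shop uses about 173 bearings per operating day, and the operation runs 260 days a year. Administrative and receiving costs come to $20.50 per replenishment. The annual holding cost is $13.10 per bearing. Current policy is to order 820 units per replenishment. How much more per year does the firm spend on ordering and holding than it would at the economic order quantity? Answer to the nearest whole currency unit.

Extra cost ≈ $1,580 per year

Annual demand D = 173 × 260 = 44,980.
EOQ = √(2DS/H) = √(2 × 44,980 × 20.5 / 13.1) ≈ 375.20.
Cost at Q* = (D/Q*)S + (Q*/2)H = √(2DSH) ≈ $4,915.16.
Cost at Q = 820: (44,980/820)×20.5 + (820/2)×13.1 = $1,124.50 + $5,371.00 = $6,495.50.
Excess = $6,495.50 − $4,915.16 = $1,580.34.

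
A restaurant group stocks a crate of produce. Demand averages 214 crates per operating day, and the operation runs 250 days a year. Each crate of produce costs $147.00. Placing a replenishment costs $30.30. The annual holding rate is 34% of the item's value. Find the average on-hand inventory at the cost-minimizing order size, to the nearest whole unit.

Average inventory ≈ 127 crates

Annual demand D = 214 × 250 = 53,500.
Holding cost H = 0.34 × $147.00 = $49.9800 per unit per year.
The optimal lot size = √(2DS/H) = √(2 × 53,500 × 30.3 / 49.98) ≈ 254.69.
Average inventory = Q*/2 ≈ 254.69 / 2 = 127.346.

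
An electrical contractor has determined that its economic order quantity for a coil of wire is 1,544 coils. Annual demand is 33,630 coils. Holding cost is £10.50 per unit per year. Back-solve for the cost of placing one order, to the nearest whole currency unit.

S ≈ £372

Squaring Q* = √(2DS/H) gives Q*² = 2DS/H.
From Q* = √(2DS/H): S = Q*²H / (2D) = 1,544² × 10.5 / (2 × 33,630) = 372.1577.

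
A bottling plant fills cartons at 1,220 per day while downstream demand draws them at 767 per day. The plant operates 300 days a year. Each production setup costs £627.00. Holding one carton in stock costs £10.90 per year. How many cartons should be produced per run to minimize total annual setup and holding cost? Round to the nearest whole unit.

Annual demand D = 767 × 300 = 230,100.
Production build-up factor (1 − d/p) = 1 − 767/1,220 = 0.3713.
Q* = √(2DS / (H(1 − d/p))) = √(2 × 230,100 × 627 / (10.9 × 0.3713)).
= √(288,545,400 / 4.0473) ≈ 8443.542.

Q* ≈ 8,444 cartons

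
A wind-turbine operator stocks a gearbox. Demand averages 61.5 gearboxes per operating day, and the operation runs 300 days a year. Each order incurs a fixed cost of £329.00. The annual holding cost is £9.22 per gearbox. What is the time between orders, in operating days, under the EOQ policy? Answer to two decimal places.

T ≈ 18.66 days

Annual demand D = 61.5 × 300 = 18,450.
EOQ = √(2DS/H) = √(2 × 18,450 × 329 / 9.22) ≈ 1147.48.
Cycle time = Q*/D × 300 = 1147.48 / 18,450 × 300 ≈ 18.658 days.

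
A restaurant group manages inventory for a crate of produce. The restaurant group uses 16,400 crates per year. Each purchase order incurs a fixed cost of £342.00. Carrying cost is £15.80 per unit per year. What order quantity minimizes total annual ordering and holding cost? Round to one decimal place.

Q* ≈ 842.6 crates

EOQ = √(2DS / H) = √(2 × 16,400 × 342 / 15.8).
= √(11,217,600 / 15.8) = √709,974.6835 ≈ 842.600.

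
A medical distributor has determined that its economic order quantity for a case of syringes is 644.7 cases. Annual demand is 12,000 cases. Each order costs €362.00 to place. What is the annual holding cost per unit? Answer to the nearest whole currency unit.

H ≈ €21

Invert the EOQ relation Q*² = 2DS/H.
From Q* = √(2DS/H): H = 2DS / Q*² = 2 × 12,000 × 362 / 644.7² = 20.9028.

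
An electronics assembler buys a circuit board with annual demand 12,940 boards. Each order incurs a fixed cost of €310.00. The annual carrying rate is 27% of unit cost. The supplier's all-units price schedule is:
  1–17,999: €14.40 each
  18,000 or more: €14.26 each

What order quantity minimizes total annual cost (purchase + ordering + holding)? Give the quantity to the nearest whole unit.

Q* ≈ 1,436 boards

Holding cost per unit per year at price C is H = 0.27·C.
Candidates are each tier's EOQ (if it falls in that tier) and each price-break quantity.
EOQ at €14.40 = 1436.5 (feasible in tier 1): TC = 12,940×€14.40 + (12,940/1436.5)×310 + (1436.5/2)×0.27×€14.40 = €191,921.04.
EOQ at €14.26 = 1443.5 < 18000, so use break Q=18000: TC = 12,940×€14.26 + (12,940/18000.0)×310 + (18000.0/2)×0.27×€14.26 = €219,399.06.
Lowest total cost is €191,921.04 at Q = 1436.5.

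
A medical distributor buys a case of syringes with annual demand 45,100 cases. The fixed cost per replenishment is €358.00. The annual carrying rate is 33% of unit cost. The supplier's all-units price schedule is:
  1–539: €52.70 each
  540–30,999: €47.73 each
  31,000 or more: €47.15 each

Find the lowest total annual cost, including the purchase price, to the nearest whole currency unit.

TC* ≈ €2,175,176

Holding cost per unit per year at price C is H = 0.33·C.
Candidates are each tier's EOQ (if it falls in that tier) and each price-break quantity.
Tier 1 (€52.70): EOQ = 1362.6 exceeds tier's upper bound 539, so this tier is dominated.
EOQ at €47.73 = 1431.8 (feasible in tier 2): TC = 45,100×€47.73 + (45,100/1431.8)×358 + (1431.8/2)×0.33×€47.73 = €2,175,175.64.
EOQ at €47.15 = 1440.6 < 31000, so use break Q=31000: TC = 45,100×€47.15 + (45,100/31000.0)×358 + (31000.0/2)×0.33×€47.15 = €2,368,158.08.
Lowest total cost among the candidates is at Q = 1431.8.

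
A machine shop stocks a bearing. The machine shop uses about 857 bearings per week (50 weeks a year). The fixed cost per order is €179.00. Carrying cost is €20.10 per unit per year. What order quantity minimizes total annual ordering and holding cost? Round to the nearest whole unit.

Q* ≈ 874 bearings

Annual demand D = 857 × 50 = 42,850.
EOQ = √(2DS / H) = √(2 × 42,850 × 179 / 20.1).
= √(15,340,300 / 20.1) = √763,199.005 ≈ 873.613.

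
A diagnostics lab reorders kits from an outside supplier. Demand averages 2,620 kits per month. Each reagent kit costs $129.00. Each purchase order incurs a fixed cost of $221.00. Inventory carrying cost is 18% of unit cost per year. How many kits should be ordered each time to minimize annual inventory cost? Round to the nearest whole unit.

Q* ≈ 774 kits

Annual demand D = 2,620 × 12 = 31,440.
Holding cost H = 0.18 × $129.00 = $23.2200 per unit per year.
EOQ = √(2DS / H) = √(2 × 31,440 × 221 / 23.22).
= √(13,896,480 / 23.22) = √598,470.2842 ≈ 773.609.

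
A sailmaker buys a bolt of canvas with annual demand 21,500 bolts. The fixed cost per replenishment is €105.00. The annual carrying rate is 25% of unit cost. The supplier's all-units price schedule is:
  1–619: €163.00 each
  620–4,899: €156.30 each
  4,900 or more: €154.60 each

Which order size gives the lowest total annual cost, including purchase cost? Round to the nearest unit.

Holding cost per unit per year at price C is H = 0.25·C.
Evaluate total cost at each tier's feasible EOQ or, if the EOQ is below the tier, at the tier's minimum quantity.
EOQ at €163.00 = 332.9 (feasible in tier 1): TC = 21,500×€163.00 + (21,500/332.9)×105 + (332.9/2)×0.25×€163.00 = €3,518,064.15.
EOQ at €156.30 = 339.9 < 620, so use break Q=620: TC = 21,500×€156.30 + (21,500/620.0)×105 + (620.0/2)×0.25×€156.30 = €3,376,204.38.
EOQ at €154.60 = 341.8 < 4900, so use break Q=4900: TC = 21,500×€154.60 + (21,500/4900.0)×105 + (4900.0/2)×0.25×€154.60 = €3,419,053.21.
Lowest total cost is €3,376,204.38 at Q = 620.0.

Q* ≈ 620 bolts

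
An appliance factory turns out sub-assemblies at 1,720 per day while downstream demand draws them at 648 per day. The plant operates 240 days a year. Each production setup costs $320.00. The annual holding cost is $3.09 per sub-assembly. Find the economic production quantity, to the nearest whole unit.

Q* ≈ 7,189 sub-assemblies

Annual demand D = 648 × 240 = 155,520.
Production build-up factor (1 − d/p) = 1 − 648/1,720 = 0.6233.
Q* = √(2DS / (H(1 − d/p))) = √(2 × 155,520 × 320 / (3.09 × 0.6233)).
= √(99,532,800 / 1.9259) ≈ 7189.037.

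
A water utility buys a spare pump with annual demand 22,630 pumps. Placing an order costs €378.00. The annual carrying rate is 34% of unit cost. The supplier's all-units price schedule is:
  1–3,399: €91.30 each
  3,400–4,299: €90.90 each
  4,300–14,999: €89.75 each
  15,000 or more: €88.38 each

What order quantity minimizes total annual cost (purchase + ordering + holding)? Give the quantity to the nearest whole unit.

Q* ≈ 742 pumps

Holding cost per unit per year at price C is H = 0.34·C.
Candidates are each tier's EOQ (if it falls in that tier) and each price-break quantity.
EOQ at €91.30 = 742.4 (feasible in tier 1): TC = 22,630×€91.30 + (22,630/742.4)×378 + (742.4/2)×0.34×€91.30 = €2,089,164.07.
EOQ at €90.90 = 744.0 < 3400, so use break Q=3400: TC = 22,630×€90.90 + (22,630/3400.0)×378 + (3400.0/2)×0.34×€90.90 = €2,112,123.12.
EOQ at €89.75 = 748.8 < 4300, so use break Q=4300: TC = 22,630×€89.75 + (22,630/4300.0)×378 + (4300.0/2)×0.34×€89.75 = €2,098,639.08.
EOQ at €88.38 = 754.5 < 15000, so use break Q=15000: TC = 22,630×€88.38 + (22,630/15000.0)×378 + (15000.0/2)×0.34×€88.38 = €2,225,978.68.
Lowest total cost is €2,089,164.07 at Q = 742.4.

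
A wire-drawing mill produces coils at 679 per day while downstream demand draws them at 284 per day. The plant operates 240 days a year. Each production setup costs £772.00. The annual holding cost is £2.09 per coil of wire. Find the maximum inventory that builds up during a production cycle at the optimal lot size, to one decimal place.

Annual demand D = 284 × 240 = 68,160.
Production build-up factor (1 − d/p) = 1 − 284/679 = 0.5817.
Q* = √(2DS / (H(1 − d/p))) = √(2 × 68,160 × 772 / (2.09 × 0.5817)).
= √(105,239,040 / 1.2158) ≈ 9303.613.
Maximum inventory = Q*(1 − d/p) = 9303.613 × 0.5817 ≈ 5412.264.

I_max ≈ 5,412.3 coils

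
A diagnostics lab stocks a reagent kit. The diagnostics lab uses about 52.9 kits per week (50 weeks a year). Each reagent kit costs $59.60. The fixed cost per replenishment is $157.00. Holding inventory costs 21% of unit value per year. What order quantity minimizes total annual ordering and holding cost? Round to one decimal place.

Annual demand D = 52.9 × 50 = 2,645.
Holding cost H = 0.21 × $59.60 = $12.5160 per unit per year.
EOQ = √(2DS / H) = √(2 × 2,645 × 157 / 12.516).
= √(830,530 / 12.516) = √66,357.4624 ≈ 257.599.

Q* ≈ 257.6 kits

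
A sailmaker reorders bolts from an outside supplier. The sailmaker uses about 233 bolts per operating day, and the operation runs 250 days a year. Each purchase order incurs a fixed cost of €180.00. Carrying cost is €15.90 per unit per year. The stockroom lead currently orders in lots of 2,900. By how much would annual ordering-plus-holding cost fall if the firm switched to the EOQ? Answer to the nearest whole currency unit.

Extra cost ≈ €8,411 per year

Annual demand D = 233 × 250 = 58,250.
EOQ = √(2DS/H) = √(2 × 58,250 × 180 / 15.9) ≈ 1148.42.
Cost at Q* = (D/Q*)S + (Q*/2)H = √(2DSH) ≈ €18,259.87.
Cost at Q = 2,900: (58,250/2,900)×180 + (2,900/2)×15.9 = €3,615.52 + €23,055.00 = €26,670.52.
Excess = €26,670.52 − €18,259.87 = €8,410.64.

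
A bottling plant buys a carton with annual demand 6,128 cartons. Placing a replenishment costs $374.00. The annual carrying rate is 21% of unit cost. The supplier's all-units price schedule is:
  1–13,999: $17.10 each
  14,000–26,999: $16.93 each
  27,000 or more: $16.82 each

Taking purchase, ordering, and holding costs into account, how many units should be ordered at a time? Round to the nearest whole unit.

Holding cost per unit per year at price C is H = 0.21·C.
For each price level, check whether its EOQ is feasible; otherwise the best quantity at that price is the breakpoint.
EOQ at $17.10 = 1129.8 (feasible in tier 1): TC = 6,128×$17.10 + (6,128/1129.8)×374 + (1129.8/2)×0.21×$17.10 = $108,845.92.
EOQ at $16.93 = 1135.5 < 14000, so use break Q=14000: TC = 6,128×$16.93 + (6,128/14000.0)×374 + (14000.0/2)×0.21×$16.93 = $128,797.85.
EOQ at $16.82 = 1139.2 < 27000, so use break Q=27000: TC = 6,128×$16.82 + (6,128/27000.0)×374 + (27000.0/2)×0.21×$16.82 = $150,842.54.
Lowest total cost is $108,845.92 at Q = 1129.8.

Q* ≈ 1,130 cartons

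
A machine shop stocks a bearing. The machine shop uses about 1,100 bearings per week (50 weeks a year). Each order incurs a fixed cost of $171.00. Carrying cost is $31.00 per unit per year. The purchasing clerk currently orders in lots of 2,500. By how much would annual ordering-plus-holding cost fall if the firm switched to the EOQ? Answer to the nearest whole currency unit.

Extra cost ≈ $18,364 per year

Annual demand D = 1,100 × 50 = 55,000.
EOQ = √(2DS/H) = √(2 × 55,000 × 171 / 31) ≈ 778.96.
Cost at Q* = (D/Q*)S + (Q*/2)H = √(2DSH) ≈ $24,147.67.
Cost at Q = 2,500: (55,000/2,500)×171 + (2,500/2)×31 = $3,762.00 + $38,750.00 = $42,512.00.
Excess = $42,512.00 − $24,147.67 = $18,364.33.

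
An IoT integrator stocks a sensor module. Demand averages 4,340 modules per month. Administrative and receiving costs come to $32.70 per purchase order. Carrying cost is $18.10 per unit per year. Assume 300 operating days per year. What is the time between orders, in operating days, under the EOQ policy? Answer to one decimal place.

Annual demand D = 4,340 × 12 = 52,080.
EOQ = √(2DS/H) = √(2 × 52,080 × 32.7 / 18.1) ≈ 433.80.
Cycle time = Q*/D × 300 = 433.80 / 52,080 × 300 ≈ 2.499 days.

T ≈ 2.5 days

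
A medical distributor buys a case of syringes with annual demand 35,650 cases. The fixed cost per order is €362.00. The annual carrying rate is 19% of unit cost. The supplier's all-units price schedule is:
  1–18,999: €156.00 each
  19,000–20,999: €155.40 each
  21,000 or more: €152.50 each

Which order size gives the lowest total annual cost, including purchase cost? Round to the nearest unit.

Q* ≈ 933 cases

Holding cost per unit per year at price C is H = 0.19·C.
For each price level, check whether its EOQ is feasible; otherwise the best quantity at that price is the breakpoint.
EOQ at €156.00 = 933.2 (feasible in tier 1): TC = 35,650×€156.00 + (35,650/933.2)×362 + (933.2/2)×0.19×€156.00 = €5,589,059.11.
EOQ at €155.40 = 935.0 < 19000, so use break Q=19000: TC = 35,650×€155.40 + (35,650/19000.0)×362 + (19000.0/2)×0.19×€155.40 = €5,821,186.23.
EOQ at €152.50 = 943.8 < 21000, so use break Q=21000: TC = 35,650×€152.50 + (35,650/21000.0)×362 + (21000.0/2)×0.19×€152.50 = €5,741,477.04.
Lowest total cost is €5,589,059.11 at Q = 933.2.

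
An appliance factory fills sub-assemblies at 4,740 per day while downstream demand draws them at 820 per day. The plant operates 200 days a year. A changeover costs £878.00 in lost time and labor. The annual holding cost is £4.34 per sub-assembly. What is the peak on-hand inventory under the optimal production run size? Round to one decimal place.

I_max ≈ 7,407.9 sub-assemblies

Annual demand D = 820 × 200 = 164,000.
Production build-up factor (1 − d/p) = 1 − 820/4,740 = 0.8270.
Q* = √(2DS / (H(1 − d/p))) = √(2 × 164,000 × 878 / (4.34 × 0.8270)).
= √(287,984,000 / 3.5892) ≈ 8957.472.
Maximum inventory = Q*(1 − d/p) = 8957.472 × 0.8270 ≈ 7407.867.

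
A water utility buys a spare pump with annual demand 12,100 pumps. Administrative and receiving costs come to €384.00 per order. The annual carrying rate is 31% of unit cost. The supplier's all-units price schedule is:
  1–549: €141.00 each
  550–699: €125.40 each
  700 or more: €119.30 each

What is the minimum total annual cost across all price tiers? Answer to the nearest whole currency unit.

TC* ≈ €1,463,112

Holding cost per unit per year at price C is H = 0.31·C.
For each price level, check whether its EOQ is feasible; otherwise the best quantity at that price is the breakpoint.
EOQ at €141.00 = 461.1 (feasible in tier 1): TC = 12,100×€141.00 + (12,100/461.1)×384 + (461.1/2)×0.31×€141.00 = €1,726,254.11.
EOQ at €125.40 = 488.9 < 550, so use break Q=550: TC = 12,100×€125.40 + (12,100/550.0)×384 + (550.0/2)×0.31×€125.40 = €1,536,478.35.
EOQ at €119.30 = 501.3 < 700, so use break Q=700: TC = 12,100×€119.30 + (12,100/700.0)×384 + (700.0/2)×0.31×€119.30 = €1,463,111.76.
Lowest total cost among the candidates is at Q = 700.0.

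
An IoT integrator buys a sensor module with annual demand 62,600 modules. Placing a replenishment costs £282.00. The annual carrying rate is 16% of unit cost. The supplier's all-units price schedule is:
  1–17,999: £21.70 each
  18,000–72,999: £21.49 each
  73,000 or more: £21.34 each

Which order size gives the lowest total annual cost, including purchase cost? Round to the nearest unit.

Q* ≈ 3,189 modules

Holding cost per unit per year at price C is H = 0.16·C.
For each price level, check whether its EOQ is feasible; otherwise the best quantity at that price is the breakpoint.
EOQ at £21.70 = 3188.9 (feasible in tier 1): TC = 62,600×£21.70 + (62,600/3188.9)×282 + (3188.9/2)×0.16×£21.70 = £1,369,491.76.
EOQ at £21.49 = 3204.4 < 18000, so use break Q=18000: TC = 62,600×£21.49 + (62,600/18000.0)×282 + (18000.0/2)×0.16×£21.49 = £1,377,200.33.
EOQ at £21.34 = 3215.7 < 73000, so use break Q=73000: TC = 62,600×£21.34 + (62,600/73000.0)×282 + (73000.0/2)×0.16×£21.34 = £1,460,751.42.
Lowest total cost is £1,369,491.76 at Q = 3188.9.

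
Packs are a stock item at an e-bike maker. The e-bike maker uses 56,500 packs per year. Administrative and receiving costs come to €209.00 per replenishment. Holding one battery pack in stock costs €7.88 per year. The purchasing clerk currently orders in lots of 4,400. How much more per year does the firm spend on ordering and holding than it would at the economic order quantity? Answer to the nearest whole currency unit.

Extra cost ≈ €6,378 per year

EOQ = √(2DS/H) = √(2 × 56,500 × 209 / 7.88) ≈ 1731.21.
Cost at Q* = (D/Q*)S + (Q*/2)H = √(2DSH) ≈ €13,641.92.
Cost at Q = 4,400: (56,500/4,400)×209 + (4,400/2)×7.88 = €2,683.75 + €17,336.00 = €20,019.75.
Excess = €20,019.75 − €13,641.92 = €6,377.83.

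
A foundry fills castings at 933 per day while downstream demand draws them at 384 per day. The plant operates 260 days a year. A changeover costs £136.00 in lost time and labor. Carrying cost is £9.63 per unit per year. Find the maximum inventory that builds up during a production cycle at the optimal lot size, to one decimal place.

I_max ≈ 1,288.2 castings

Annual demand D = 384 × 260 = 99,840.
Production build-up factor (1 − d/p) = 1 − 384/933 = 0.5884.
Q* = √(2DS / (H(1 − d/p))) = √(2 × 99,840 × 136 / (9.63 × 0.5884)).
= √(27,156,480 / 5.6665) ≈ 2189.164.
Maximum inventory = Q*(1 − d/p) = 2189.164 × 0.5884 ≈ 1288.157.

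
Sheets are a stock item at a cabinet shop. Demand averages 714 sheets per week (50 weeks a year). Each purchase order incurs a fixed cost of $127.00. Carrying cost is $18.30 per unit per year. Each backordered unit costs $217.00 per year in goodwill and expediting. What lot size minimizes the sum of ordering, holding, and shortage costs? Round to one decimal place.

Annual demand D = 714 × 50 = 35,700.
With planned backorders, Q* = √(2DS/H) · √((H+B)/B).
√(2DS/H) = √(2 × 35,700 × 127 / 18.3) = 703.923.
√((H+B)/B) = √((18.3+217)/217) = 1.0413.
Q* ≈ 733.004.

Q* ≈ 733.0 sheets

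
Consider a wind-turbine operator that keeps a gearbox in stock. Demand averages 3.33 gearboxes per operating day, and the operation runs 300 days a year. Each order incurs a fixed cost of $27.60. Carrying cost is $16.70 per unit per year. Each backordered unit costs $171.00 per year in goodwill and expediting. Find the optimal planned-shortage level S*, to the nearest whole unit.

S* ≈ 5 gearboxes

Annual demand D = 3.33 × 300 = 999.
With planned backorders, Q* = √(2DS/H) · √((H+B)/B).
√(2DS/H) = √(2 × 999 × 27.6 / 16.7) = 57.464.
√((H+B)/B) = √((16.7+171)/171) = 1.0477.
Q* ≈ 60.204.
S* = Q* · H/(H+B) = 60.204 × 16.7/187.7 ≈ 5.356.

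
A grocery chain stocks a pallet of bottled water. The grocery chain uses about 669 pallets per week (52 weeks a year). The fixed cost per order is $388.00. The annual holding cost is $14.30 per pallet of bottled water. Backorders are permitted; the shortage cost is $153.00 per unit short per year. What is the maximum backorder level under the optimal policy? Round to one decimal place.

S* ≈ 122.8 pallets

Annual demand D = 669 × 52 = 34,788.
With planned backorders, Q* = √(2DS/H) · √((H+B)/B).
√(2DS/H) = √(2 × 34,788 × 388 / 14.3) = 1373.971.
√((H+B)/B) = √((14.3+153)/153) = 1.0457.
Q* ≈ 1436.745.
S* = Q* · H/(H+B) = 1436.745 × 14.3/167.3 ≈ 122.806.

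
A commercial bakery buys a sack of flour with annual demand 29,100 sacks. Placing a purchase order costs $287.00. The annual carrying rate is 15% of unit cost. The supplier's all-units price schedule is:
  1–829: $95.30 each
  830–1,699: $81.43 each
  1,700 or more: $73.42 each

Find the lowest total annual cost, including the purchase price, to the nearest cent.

Holding cost per unit per year at price C is H = 0.15·C.
Candidates are each tier's EOQ (if it falls in that tier) and each price-break quantity.
Tier 1 ($95.30): EOQ = 1081.0 exceeds tier's upper bound 829, so this tier is dominated.
EOQ at $81.43 = 1169.4 (feasible in tier 2): TC = 29,100×$81.43 + (29,100/1169.4)×287 + (1169.4/2)×0.15×$81.43 = $2,383,896.69.
EOQ at $73.42 = 1231.5 < 1700, so use break Q=1700: TC = 29,100×$73.42 + (29,100/1700.0)×287 + (1700.0/2)×0.15×$73.42 = $2,150,795.81.
Lowest total cost among the candidates is at Q = 1700.0.

TC* ≈ $2,150,795.81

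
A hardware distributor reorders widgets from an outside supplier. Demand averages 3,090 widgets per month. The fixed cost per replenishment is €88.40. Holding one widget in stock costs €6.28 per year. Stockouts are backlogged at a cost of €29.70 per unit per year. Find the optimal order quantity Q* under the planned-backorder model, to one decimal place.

Annual demand D = 3,090 × 12 = 37,080.
With planned backorders, Q* = √(2DS/H) · √((H+B)/B).
√(2DS/H) = √(2 × 37,080 × 88.4 / 6.28) = 1021.718.
√((H+B)/B) = √((6.28+29.7)/29.7) = 1.1007.
Q* ≈ 1124.562.

Q* ≈ 1,124.6 widgets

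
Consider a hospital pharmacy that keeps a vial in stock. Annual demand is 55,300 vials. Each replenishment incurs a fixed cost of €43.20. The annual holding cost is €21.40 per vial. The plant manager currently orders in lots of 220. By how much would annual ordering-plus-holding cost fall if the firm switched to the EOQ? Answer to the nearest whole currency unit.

EOQ = √(2DS/H) = √(2 × 55,300 × 43.2 / 21.4) ≈ 472.51.
Cost at Q* = (D/Q*)S + (Q*/2)H = √(2DSH) ≈ €10,111.75.
Cost at Q = 220: (55,300/220)×43.2 + (220/2)×21.4 = €10,858.91 + €2,354.00 = €13,212.91.
Excess = €13,212.91 − €10,111.75 = €3,101.16.

Extra cost ≈ €3,101 per year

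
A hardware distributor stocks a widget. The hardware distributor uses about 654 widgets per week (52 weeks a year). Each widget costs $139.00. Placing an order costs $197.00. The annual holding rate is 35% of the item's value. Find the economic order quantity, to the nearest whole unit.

Q* ≈ 525 widgets

Annual demand D = 654 × 52 = 34,008.
Holding cost H = 0.35 × $139.00 = $48.6500 per unit per year.
EOQ = √(2DS / H) = √(2 × 34,008 × 197 / 48.65).
= √(13,399,152 / 48.65) = √275,419.3628 ≈ 524.804.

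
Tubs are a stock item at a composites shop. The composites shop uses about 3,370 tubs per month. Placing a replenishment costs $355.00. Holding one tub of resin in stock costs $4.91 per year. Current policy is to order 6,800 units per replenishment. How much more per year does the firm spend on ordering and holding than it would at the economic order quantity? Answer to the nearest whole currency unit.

Extra cost ≈ $6,932 per year

Annual demand D = 3,370 × 12 = 40,440.
EOQ = √(2DS/H) = √(2 × 40,440 × 355 / 4.91) ≈ 2418.21.
Cost at Q* = (D/Q*)S + (Q*/2)H = √(2DSH) ≈ $11,873.41.
Cost at Q = 6,800: (40,440/6,800)×355 + (6,800/2)×4.91 = $2,111.21 + $16,694.00 = $18,805.21.
Excess = $18,805.21 − $11,873.41 = $6,931.80.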